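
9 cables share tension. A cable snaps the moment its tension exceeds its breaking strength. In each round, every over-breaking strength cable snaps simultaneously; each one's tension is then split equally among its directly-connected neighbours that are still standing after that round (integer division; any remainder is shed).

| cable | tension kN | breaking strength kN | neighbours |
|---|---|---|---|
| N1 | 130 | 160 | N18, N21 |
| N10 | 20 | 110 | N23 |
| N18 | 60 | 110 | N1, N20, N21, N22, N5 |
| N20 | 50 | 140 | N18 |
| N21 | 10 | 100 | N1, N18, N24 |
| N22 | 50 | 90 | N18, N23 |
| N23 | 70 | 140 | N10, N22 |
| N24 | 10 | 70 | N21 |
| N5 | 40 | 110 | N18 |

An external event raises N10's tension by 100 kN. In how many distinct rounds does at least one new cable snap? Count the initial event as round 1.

7

Round 1 — N10 at 120 > 110. N10 snaps.
  N10 sheds 120 kN to N23: 120 each.
    N23: 70+120 = 190 > 140
Round 2 — N23 snaps.
  N23 sheds 190 kN to N22: 190 each.
    N22: 50+190 = 240 > 90
Round 3 — N22 snaps.
  N22 sheds 240 kN to N18: 240 each.
    N18: 60+240 = 300 > 110
Round 4 — N18 snaps.
  N18 sheds 300 kN to N1, N20, N21, N5: 75 each.
    N1: 130+75 = 205 > 160
    N20: 50+75 = 125 ≤ 140
    N21: 10+75 = 85 ≤ 100
    N5: 40+75 = 115 > 110
Round 5 — N1, N5 snap.
  N1 sheds 205 kN to N21: 205 each.
    N21: 85+205 = 290 > 100
  N5 sheds 115 kN: no online neighbours, lost.
Round 6 — N21 snaps.
  N21 sheds 290 kN to N24: 290 each.
    N24: 10+290 = 300 > 70
Round 7 — N24 snaps.
  N24 sheds 300 kN: no online neighbours, lost.
No further breaks.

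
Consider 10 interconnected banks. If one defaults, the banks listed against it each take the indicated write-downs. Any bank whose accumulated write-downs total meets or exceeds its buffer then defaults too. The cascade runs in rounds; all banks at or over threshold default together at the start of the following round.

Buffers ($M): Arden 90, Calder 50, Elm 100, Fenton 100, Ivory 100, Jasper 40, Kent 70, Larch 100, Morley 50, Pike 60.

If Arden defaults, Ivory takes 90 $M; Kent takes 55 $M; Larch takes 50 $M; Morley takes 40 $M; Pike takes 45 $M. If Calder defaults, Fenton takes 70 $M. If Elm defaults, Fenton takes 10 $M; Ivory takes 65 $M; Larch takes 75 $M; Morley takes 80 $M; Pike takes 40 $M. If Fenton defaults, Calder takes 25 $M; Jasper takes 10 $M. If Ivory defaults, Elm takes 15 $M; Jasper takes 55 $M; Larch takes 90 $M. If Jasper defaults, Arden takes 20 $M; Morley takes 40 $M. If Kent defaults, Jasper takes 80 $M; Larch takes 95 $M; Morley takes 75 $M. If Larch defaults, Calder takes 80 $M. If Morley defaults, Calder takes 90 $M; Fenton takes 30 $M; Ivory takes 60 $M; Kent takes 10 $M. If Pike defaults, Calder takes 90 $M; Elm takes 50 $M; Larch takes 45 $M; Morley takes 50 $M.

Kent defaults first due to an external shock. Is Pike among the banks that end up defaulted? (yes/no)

no

Round 1 — Kent defaults (initial).
  Jasper: +80 → 80 ≥ 40
  Larch: +95 → 95 < 100
  Morley: +75 → 75 ≥ 50
Round 2 — Jasper, Morley default.
  Arden: +20 → 20 < 90
  Calder: +90 → 90 ≥ 50
  Fenton: +30 → 30 < 100
  Ivory: +60 → 60 < 100
Round 3 — Calder defaults.
  Fenton: +70 → 100 ≥ 100
Round 4 — Fenton defaults.
No further defaults.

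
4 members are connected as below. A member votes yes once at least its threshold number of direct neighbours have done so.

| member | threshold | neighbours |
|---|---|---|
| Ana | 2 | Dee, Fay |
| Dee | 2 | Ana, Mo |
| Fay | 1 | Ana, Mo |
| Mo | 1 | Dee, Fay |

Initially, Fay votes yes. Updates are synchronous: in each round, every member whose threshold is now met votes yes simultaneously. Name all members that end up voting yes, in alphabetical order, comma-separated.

Fay, Mo

Round 1 — Fay votes yes (initial).
Round 2 — checking thresholds:
  Ana: 1 of 2 neighbours < 2, below threshold.
  Mo: 1 of 2 neighbours ≥ 1, votes yes.
Round 3 — no new yes votes; cascade stops.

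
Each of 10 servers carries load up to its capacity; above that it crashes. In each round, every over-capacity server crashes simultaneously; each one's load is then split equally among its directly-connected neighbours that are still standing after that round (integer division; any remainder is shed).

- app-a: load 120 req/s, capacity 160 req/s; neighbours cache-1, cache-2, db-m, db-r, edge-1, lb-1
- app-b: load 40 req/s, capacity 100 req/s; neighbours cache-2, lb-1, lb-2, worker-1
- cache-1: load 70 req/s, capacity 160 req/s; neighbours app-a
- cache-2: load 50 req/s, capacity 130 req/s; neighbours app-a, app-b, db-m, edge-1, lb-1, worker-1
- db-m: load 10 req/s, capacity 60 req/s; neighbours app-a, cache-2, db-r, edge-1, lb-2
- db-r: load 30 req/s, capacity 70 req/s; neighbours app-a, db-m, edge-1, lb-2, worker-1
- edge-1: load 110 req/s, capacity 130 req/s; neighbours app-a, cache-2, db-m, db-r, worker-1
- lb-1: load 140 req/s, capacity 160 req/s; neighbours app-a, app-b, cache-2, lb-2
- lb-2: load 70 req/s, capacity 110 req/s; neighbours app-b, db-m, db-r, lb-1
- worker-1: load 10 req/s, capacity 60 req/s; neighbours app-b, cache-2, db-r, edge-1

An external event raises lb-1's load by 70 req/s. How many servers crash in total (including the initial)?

9

Round 1 — lb-1 at 210 > 160. lb-1 crashes.
  lb-1 sheds 210 req/s to app-a, app-b, cache-2, lb-2: 52 each (2 lost).
    app-a: 120+52 = 172 > 160
    app-b: 40+52 = 92 ≤ 100
    cache-2: 50+52 = 102 ≤ 130
    lb-2: 70+52 = 122 > 110
Round 2 — app-a, lb-2 crash.
  app-a sheds 172 req/s to cache-1, cache-2, db-m, db-r, edge-1: 34 each (2 lost).
    cache-1: 70+34 = 104 ≤ 160
    cache-2: 102+34 = 136 > 130
    db-m: 10+34 = 44 ≤ 60
    db-r: 30+34 = 64 ≤ 70
    edge-1: 110+34 = 144 > 130
  lb-2 sheds 122 req/s to app-b, db-m, db-r: 40 each (2 lost).
    app-b: 92+40 = 132 > 100
    db-m: 44+40 = 84 > 60
    db-r: 64+40 = 104 > 70
Round 3 — app-b, cache-2, db-m, db-r, edge-1 crash.
  app-b sheds 132 req/s to worker-1: 132 each.
    worker-1: 10+132 = 142 > 60
  cache-2 sheds 136 req/s to worker-1: 136 each.
    worker-1: 142+136 = 278 > 60
  db-m sheds 84 req/s: no online neighbours, lost.
  db-r sheds 104 req/s to worker-1: 104 each.
    worker-1: 278+104 = 382 > 60
  edge-1 sheds 144 req/s to worker-1: 144 each.
    worker-1: 382+144 = 526 > 60
Round 4 — worker-1 crashes.
  worker-1 sheds 526 req/s: no online neighbours, lost.
No further crashes.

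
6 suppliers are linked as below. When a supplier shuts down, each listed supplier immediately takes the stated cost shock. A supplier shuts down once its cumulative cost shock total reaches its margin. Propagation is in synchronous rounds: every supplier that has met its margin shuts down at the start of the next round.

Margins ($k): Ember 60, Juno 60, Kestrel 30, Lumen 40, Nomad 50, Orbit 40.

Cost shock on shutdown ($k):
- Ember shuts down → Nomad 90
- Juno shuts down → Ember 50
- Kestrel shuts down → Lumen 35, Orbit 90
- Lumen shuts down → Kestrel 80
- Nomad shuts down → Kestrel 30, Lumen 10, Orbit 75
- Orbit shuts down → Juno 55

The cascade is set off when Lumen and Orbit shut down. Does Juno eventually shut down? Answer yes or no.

no

Round 1 — Lumen, Orbit shut down (initial).
  Juno: +55 → 55 < 60
  Kestrel: +80 → 80 ≥ 30
Round 2 — Kestrel shuts down.
No further shutdowns.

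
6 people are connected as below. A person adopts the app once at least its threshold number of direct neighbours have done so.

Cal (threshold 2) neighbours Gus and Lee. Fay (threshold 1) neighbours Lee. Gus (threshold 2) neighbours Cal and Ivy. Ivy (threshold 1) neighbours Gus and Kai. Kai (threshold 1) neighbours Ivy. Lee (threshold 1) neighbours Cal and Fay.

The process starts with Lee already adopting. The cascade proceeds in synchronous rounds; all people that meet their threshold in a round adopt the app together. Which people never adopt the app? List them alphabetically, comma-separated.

Round 1 — Lee adopts the app (initial).
Round 2 — checking thresholds:
  Cal: 1 of 2 neighbours < 2, not yet.
  Fay: 1 of 1 neighbours ≥ 1, adopts the app.
Round 3 — no new adoptions; cascade stops.

Cal, Gus, Ivy, Kai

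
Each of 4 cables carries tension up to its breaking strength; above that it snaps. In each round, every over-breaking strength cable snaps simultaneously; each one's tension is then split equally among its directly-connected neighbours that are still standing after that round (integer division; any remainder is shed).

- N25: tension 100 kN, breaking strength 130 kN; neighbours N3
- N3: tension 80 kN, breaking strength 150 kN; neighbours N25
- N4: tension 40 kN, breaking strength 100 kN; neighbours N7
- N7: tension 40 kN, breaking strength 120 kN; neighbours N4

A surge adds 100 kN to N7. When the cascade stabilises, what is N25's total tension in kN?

100

Round 1 — N7 at 140 > 120. N7 snaps.
  N7 sheds 140 kN to N4: 140 each.
    N4: 40+140 = 180 > 100
Round 2 — N4 snaps.
  N4 sheds 180 kN: no online neighbours, lost.
No further breaks.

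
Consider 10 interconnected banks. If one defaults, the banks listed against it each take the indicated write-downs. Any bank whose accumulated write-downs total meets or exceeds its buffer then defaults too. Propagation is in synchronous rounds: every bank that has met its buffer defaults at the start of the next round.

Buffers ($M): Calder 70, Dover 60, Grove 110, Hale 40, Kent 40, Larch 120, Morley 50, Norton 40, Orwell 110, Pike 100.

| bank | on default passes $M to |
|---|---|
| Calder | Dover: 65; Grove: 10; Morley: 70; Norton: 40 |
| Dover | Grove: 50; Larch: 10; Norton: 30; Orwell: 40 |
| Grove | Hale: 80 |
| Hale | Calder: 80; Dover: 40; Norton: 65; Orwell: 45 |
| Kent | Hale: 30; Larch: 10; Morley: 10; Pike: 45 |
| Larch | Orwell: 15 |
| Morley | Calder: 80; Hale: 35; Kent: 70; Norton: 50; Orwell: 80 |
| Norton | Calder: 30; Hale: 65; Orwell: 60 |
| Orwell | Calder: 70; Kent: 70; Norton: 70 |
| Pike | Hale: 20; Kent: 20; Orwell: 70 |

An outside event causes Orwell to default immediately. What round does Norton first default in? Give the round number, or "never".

2

Round 1 — Orwell defaults (initial).
  Calder: +70 → 70 ≥ 70
  Kent: +70 → 70 ≥ 40
  Norton: +70 → 70 ≥ 40
Round 2 — Calder, Kent, Norton default.
  Dover: +65 → 65 ≥ 60
  Grove: +10 → 10 < 110
  Hale: +30+65 → 95 ≥ 40
  Larch: +10 → 10 < 120
  Morley: +70+10 → 80 ≥ 50
  Pike: +45 → 45 < 100
Round 3 — Dover, Hale, Morley default.
  Grove: +50 → 60 < 110
  Larch: +10 → 20 < 120
No further defaults.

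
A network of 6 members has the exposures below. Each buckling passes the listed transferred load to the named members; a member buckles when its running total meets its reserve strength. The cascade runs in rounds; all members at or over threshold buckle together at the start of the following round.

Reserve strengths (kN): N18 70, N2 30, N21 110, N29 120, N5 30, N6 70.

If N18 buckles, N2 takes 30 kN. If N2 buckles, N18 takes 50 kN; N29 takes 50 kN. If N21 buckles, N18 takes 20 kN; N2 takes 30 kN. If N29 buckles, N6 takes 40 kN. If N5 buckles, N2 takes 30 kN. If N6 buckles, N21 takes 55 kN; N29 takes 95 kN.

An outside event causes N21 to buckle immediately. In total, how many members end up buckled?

Round 1 — N21 buckles (initial).
  N18: +20 → 20 < 70
  N2: +30 → 30 ≥ 30
Round 2 — N2 buckles.
  N18: +50 → 70 ≥ 70
  N29: +50 → 50 < 120
Round 3 — N18 buckles.
No further bucklings.

3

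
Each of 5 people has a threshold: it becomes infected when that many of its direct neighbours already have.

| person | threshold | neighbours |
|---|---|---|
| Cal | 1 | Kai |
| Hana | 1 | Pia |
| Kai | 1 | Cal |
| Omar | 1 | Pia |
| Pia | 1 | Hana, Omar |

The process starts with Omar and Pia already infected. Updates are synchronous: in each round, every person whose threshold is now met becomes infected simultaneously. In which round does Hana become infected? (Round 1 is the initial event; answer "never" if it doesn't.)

2

Round 1 — Omar, Pia become infected (initial).
Round 2 — checking thresholds:
  Hana: 1 of 1 neighbours ≥ 1, becomes infected.
Round 3 — no new infections; cascade stops.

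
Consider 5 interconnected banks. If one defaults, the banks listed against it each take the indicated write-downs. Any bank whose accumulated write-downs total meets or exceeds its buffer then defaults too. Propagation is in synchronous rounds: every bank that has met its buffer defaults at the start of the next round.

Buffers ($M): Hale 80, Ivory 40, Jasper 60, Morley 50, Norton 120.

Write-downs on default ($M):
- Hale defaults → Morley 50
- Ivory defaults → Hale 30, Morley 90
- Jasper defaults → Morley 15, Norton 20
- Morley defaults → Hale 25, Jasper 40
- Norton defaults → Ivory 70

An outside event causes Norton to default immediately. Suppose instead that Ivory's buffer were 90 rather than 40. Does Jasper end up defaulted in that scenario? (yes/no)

With Ivory's buffer at 90:
Round 1 — Norton defaults (initial).
  Ivory: +70 → 70 < 90
No further defaults.

no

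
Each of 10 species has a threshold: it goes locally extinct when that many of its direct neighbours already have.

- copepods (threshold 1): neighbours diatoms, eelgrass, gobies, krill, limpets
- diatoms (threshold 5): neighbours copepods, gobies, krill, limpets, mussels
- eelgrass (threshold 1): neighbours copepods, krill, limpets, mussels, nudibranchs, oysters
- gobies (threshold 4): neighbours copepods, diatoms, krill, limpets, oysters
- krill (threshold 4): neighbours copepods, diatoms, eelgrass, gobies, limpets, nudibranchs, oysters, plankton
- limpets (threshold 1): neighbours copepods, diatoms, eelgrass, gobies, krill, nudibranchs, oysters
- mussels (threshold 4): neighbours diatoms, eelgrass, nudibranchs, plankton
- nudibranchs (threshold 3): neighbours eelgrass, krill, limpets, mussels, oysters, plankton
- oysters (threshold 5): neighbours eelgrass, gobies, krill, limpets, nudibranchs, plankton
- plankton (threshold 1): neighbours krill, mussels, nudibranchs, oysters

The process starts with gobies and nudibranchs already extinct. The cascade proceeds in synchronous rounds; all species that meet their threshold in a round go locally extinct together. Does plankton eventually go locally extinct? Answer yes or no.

yes

Round 1 — gobies, nudibranchs go locally extinct (initial).
Round 2 — checking thresholds:
  copepods: 1 of 5 neighbours ≥ 1, goes locally extinct.
  diatoms: 1 of 5 neighbours < 5, below threshold.
  eelgrass: 1 of 6 neighbours ≥ 1, goes locally extinct.
  krill: 2 of 8 neighbours < 4, below threshold.
  limpets: 2 of 7 neighbours ≥ 1, goes locally extinct.
  mussels: 1 of 4 neighbours < 4, below threshold.
  oysters: 2 of 6 neighbours < 5, below threshold.
  plankton: 1 of 4 neighbours ≥ 1, goes locally extinct.
Round 3 — checking thresholds:
  diatoms: 3 of 5 neighbours < 5, below threshold.
  krill: 6 of 8 neighbours ≥ 4, goes locally extinct.
  mussels: 3 of 4 neighbours < 4, below threshold.
  oysters: 5 of 6 neighbours ≥ 5, goes locally extinct.
Round 4 — no new extinctions; cascade stops.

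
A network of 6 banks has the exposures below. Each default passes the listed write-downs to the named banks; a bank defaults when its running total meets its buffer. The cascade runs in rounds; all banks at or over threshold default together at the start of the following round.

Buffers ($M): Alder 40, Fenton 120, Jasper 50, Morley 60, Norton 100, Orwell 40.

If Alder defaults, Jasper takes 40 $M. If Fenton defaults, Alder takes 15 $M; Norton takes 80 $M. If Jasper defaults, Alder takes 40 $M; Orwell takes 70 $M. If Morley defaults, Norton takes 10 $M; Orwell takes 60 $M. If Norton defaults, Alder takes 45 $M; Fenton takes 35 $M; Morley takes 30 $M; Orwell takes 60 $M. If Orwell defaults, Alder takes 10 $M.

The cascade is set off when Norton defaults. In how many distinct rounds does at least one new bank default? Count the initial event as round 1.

2

Round 1 — Norton defaults (initial).
  Alder: +45 → 45 ≥ 40
  Fenton: +35 → 35 < 120
  Morley: +30 → 30 < 60
  Orwell: +60 → 60 ≥ 40
Round 2 — Alder, Orwell default.
  Jasper: +40 → 40 < 50
No further defaults.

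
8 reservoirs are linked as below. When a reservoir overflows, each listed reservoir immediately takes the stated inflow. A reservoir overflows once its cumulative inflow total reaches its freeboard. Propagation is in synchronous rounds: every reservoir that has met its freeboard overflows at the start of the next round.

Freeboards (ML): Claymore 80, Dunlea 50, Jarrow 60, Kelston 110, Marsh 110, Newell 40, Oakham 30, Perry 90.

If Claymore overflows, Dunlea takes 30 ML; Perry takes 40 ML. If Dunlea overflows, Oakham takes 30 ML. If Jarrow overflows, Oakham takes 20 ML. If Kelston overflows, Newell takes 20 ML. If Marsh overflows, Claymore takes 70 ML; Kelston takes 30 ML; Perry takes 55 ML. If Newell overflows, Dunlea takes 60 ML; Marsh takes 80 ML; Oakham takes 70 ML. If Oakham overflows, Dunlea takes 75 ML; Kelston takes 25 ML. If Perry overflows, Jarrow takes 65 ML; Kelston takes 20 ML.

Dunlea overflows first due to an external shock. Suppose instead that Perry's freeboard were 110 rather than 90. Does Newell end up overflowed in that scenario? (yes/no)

no

With Perry's freeboard at 110:
Round 1 — Dunlea overflows (initial).
  Oakham: +30 → 30 ≥ 30
Round 2 — Oakham overflows.
  Kelston: +25 → 25 < 110
No further overflows.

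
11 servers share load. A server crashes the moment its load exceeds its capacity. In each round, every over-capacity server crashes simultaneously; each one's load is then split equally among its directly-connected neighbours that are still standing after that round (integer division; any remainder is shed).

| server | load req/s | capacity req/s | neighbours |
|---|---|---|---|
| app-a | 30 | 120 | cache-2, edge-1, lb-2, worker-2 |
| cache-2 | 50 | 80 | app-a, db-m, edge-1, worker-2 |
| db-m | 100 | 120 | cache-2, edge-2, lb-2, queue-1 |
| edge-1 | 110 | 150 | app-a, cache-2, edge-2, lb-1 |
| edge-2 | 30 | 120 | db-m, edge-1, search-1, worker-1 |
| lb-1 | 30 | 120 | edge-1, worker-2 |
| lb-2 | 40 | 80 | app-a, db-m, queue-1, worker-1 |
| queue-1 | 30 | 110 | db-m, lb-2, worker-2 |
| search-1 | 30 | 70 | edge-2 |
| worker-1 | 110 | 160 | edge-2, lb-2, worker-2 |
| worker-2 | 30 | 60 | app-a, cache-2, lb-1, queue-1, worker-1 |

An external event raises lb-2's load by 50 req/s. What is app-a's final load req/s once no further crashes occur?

Round 1 — lb-2 at 90 > 80. lb-2 crashes.
  lb-2 sheds 90 req/s to app-a, db-m, queue-1, worker-1: 22 each (2 lost).
    app-a: 30+22 = 52 ≤ 120
    db-m: 100+22 = 122 > 120
    queue-1: 30+22 = 52 ≤ 110
    worker-1: 110+22 = 132 ≤ 160
Round 2 — db-m crashes.
  db-m sheds 122 req/s to cache-2, edge-2, queue-1: 40 each (2 lost).
    cache-2: 50+40 = 90 > 80
    edge-2: 30+40 = 70 ≤ 120
    queue-1: 52+40 = 92 ≤ 110
Round 3 — cache-2 crashes.
  cache-2 sheds 90 req/s to app-a, edge-1, worker-2: 30 each.
    app-a: 52+30 = 82 ≤ 120
    edge-1: 110+30 = 140 ≤ 150
    worker-2: 30+30 = 60 ≤ 60
No further crashes.

82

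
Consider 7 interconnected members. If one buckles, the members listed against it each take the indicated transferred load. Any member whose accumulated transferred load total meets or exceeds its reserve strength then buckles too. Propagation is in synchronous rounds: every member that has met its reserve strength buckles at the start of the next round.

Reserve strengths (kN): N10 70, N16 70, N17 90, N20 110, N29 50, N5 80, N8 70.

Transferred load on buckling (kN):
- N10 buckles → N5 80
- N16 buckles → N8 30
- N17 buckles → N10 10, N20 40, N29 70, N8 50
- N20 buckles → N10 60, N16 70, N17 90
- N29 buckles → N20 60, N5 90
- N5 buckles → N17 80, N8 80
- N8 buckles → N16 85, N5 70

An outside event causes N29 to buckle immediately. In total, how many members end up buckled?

4

Round 1 — N29 buckles (initial).
  N20: +60 → 60 < 110
  N5: +90 → 90 ≥ 80
Round 2 — N5 buckles.
  N17: +80 → 80 < 90
  N8: +80 → 80 ≥ 70
Round 3 — N8 buckles.
  N16: +85 → 85 ≥ 70
Round 4 — N16 buckles.
No further bucklings.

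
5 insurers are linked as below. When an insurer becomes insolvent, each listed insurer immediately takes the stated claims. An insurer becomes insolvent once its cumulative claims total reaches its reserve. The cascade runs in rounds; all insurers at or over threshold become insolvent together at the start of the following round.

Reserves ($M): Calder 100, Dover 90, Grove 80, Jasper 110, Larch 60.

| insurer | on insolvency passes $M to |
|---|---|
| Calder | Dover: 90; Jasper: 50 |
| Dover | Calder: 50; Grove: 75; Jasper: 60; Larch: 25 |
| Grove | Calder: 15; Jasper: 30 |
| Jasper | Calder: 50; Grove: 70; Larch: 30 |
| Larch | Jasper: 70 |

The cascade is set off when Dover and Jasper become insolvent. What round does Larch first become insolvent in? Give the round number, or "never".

Round 1 — Dover, Jasper become insolvent (initial).
  Calder: +50+50 → 100 ≥ 100
  Grove: +75+70 → 145 ≥ 80
  Larch: +25+30 → 55 < 60
Round 2 — Calder, Grove become insolvent.
No further insolvencies.

never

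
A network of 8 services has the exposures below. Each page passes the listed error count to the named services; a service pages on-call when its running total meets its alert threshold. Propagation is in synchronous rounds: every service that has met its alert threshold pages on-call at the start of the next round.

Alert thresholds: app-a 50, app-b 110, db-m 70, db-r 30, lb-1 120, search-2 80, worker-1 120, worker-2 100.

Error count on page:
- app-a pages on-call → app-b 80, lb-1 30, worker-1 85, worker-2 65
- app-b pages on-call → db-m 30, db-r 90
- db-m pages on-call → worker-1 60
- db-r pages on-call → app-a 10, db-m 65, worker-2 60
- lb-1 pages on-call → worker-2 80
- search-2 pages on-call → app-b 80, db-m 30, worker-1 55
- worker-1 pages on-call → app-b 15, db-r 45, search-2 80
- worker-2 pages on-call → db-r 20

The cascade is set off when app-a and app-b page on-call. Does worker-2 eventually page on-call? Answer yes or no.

Round 1 — app-a, app-b page on-call (initial).
  db-m: +30 → 30 < 70
  db-r: +90 → 90 ≥ 30
  lb-1: +30 → 30 < 120
  worker-1: +85 → 85 < 120
  worker-2: +65 → 65 < 100
Round 2 — db-r pages on-call.
  db-m: +65 → 95 ≥ 70
  worker-2: +60 → 125 ≥ 100
Round 3 — db-m, worker-2 page on-call.
  worker-1: +60 → 145 ≥ 120
Round 4 — worker-1 pages on-call.
  search-2: +80 → 80 ≥ 80
Round 5 — search-2 pages on-call.
No further pages.

yes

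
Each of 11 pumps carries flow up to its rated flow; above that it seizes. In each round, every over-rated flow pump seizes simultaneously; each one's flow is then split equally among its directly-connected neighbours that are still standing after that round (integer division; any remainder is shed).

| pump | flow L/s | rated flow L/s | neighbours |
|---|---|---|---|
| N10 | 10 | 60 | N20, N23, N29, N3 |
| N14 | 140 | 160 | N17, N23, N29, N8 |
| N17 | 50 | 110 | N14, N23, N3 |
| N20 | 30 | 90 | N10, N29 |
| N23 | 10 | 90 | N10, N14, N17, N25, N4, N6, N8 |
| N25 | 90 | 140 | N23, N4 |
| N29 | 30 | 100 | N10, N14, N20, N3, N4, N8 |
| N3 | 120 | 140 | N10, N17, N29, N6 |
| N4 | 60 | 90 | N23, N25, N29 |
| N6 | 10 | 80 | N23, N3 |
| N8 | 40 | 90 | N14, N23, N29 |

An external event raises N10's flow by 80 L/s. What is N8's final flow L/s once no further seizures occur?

Round 1 — N10 at 90 > 60. N10 seizes.
  N10 sheds 90 L/s to N20, N23, N29, N3: 22 each (2 lost).
    N20: 30+22 = 52 ≤ 90
    N23: 10+22 = 32 ≤ 90
    N29: 30+22 = 52 ≤ 100
    N3: 120+22 = 142 > 140
Round 2 — N3 seizes.
  N3 sheds 142 L/s to N17, N29, N6: 47 each (1 lost).
    N17: 50+47 = 97 ≤ 110
    N29: 52+47 = 99 ≤ 100
    N6: 10+47 = 57 ≤ 80
No further seizures.

40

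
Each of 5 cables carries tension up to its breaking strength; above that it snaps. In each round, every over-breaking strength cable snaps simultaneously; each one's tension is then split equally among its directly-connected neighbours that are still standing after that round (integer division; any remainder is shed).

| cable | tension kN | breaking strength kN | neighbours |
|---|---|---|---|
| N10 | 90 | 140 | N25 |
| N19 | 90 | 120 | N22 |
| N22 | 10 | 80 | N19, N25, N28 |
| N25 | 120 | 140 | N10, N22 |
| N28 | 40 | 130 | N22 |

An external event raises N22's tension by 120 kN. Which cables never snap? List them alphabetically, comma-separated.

Round 1 — N22 at 130 > 80. N22 snaps.
  N22 sheds 130 kN to N19, N25, N28: 43 each (1 lost).
    N19: 90+43 = 133 > 120
    N25: 120+43 = 163 > 140
    N28: 40+43 = 83 ≤ 130
Round 2 — N19, N25 snap.
  N19 sheds 133 kN: no online neighbours, lost.
  N25 sheds 163 kN to N10: 163 each.
    N10: 90+163 = 253 > 140
Round 3 — N10 snaps.
  N10 sheds 253 kN: no online neighbours, lost.
No further breaks.

N28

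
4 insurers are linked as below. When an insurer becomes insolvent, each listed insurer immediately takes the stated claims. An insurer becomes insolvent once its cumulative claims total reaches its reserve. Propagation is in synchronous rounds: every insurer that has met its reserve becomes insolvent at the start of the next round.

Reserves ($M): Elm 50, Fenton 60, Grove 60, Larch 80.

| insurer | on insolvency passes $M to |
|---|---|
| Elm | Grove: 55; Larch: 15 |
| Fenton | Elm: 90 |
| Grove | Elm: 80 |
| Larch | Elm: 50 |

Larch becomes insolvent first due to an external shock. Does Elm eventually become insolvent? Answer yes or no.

Round 1 — Larch becomes insolvent (initial).
  Elm: +50 → 50 ≥ 50
Round 2 — Elm becomes insolvent.
  Grove: +55 → 55 < 60
No further insolvencies.

yes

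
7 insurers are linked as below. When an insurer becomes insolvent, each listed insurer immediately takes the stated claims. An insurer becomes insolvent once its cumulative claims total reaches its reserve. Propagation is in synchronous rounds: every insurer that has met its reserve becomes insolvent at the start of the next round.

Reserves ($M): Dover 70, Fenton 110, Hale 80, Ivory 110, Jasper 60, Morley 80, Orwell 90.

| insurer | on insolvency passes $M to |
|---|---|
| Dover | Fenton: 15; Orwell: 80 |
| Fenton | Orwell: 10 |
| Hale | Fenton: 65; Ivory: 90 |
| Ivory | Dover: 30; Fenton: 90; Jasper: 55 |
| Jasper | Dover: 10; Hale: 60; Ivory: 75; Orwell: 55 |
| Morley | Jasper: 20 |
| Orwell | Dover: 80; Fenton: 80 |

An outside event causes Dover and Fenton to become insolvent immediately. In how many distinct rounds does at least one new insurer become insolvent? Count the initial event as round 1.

Round 1 — Dover, Fenton become insolvent (initial).
  Orwell: +80+10 → 90 ≥ 90
Round 2 — Orwell becomes insolvent.
No further insolvencies.

2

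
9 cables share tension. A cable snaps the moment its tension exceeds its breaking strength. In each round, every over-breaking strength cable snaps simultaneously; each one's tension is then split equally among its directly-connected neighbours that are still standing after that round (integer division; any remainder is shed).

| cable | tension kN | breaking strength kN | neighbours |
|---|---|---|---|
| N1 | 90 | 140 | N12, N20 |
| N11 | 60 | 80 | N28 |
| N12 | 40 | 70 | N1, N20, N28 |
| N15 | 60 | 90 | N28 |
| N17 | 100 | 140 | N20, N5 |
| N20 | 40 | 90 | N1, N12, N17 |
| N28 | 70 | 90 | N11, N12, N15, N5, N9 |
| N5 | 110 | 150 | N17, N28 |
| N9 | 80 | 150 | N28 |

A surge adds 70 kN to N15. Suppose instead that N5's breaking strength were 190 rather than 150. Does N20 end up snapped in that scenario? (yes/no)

With N5's breaking strength at 190:
Round 1 — N15 at 130 > 90. N15 snaps.
  N15 sheds 130 kN to N28: 130 each.
    N28: 70+130 = 200 > 90
Round 2 — N28 snaps.
  N28 sheds 200 kN to N11, N12, N5, N9: 50 each.
    N11: 60+50 = 110 > 80
    N12: 40+50 = 90 > 70
    N5: 110+50 = 160 ≤ 190
    N9: 80+50 = 130 ≤ 150
Round 3 — N11, N12 snap.
  N11 sheds 110 kN: no online neighbours, lost.
  N12 sheds 90 kN to N1, N20: 45 each.
    N1: 90+45 = 135 ≤ 140
    N20: 40+45 = 85 ≤ 90
No further breaks.

no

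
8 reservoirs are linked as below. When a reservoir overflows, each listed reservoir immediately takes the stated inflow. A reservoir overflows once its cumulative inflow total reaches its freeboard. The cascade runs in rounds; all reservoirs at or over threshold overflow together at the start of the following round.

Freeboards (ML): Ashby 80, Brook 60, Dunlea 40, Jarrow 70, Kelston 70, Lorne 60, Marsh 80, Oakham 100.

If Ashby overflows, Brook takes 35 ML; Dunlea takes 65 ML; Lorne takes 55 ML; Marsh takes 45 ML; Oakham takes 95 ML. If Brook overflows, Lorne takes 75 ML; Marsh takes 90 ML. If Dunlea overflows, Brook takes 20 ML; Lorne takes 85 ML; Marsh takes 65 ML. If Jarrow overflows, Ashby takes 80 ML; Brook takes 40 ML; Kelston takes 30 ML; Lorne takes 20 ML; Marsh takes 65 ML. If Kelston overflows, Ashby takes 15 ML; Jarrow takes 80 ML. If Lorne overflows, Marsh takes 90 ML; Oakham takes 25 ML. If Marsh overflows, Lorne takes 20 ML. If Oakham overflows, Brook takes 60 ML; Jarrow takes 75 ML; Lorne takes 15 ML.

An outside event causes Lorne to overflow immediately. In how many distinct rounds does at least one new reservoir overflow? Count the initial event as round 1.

Round 1 — Lorne overflows (initial).
  Marsh: +90 → 90 ≥ 80
  Oakham: +25 → 25 < 100
Round 2 — Marsh overflows.
No further overflows.

2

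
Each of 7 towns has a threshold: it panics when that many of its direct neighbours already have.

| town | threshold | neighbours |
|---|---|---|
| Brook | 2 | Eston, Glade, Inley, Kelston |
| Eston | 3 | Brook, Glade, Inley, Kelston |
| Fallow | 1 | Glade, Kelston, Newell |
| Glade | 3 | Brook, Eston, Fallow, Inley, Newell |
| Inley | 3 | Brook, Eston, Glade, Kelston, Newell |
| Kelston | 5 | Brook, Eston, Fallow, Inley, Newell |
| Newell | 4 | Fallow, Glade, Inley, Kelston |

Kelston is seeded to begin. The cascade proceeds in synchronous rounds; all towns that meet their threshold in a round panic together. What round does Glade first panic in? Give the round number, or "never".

never

Round 1 — Kelston panics (initial).
Round 2 — checking thresholds:
  Brook: 1 of 4 neighbours < 2, below threshold.
  Eston: 1 of 4 neighbours < 3, below threshold.
  Fallow: 1 of 3 neighbours ≥ 1, panics.
  Inley: 1 of 5 neighbours < 3, below threshold.
  Newell: 1 of 4 neighbours < 4, below threshold.
Round 3 — no new panics; cascade stops.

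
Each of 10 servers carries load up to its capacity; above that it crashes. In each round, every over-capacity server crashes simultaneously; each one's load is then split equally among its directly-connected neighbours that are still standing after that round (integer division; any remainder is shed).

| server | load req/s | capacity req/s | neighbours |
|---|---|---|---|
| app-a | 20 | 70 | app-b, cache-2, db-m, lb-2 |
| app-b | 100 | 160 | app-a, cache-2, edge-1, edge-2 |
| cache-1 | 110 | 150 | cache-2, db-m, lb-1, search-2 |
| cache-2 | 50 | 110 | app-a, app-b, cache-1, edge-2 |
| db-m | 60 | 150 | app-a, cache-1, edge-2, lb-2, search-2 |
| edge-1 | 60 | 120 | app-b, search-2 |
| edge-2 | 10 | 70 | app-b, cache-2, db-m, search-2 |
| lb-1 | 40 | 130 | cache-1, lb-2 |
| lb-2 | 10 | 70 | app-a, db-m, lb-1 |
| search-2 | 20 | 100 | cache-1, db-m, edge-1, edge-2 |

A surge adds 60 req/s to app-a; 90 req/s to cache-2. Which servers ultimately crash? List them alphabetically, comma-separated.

Round 1 — app-a at 80 > 70; cache-2 at 140 > 110. app-a, cache-2 crash.
  app-a sheds 80 req/s to app-b, db-m, lb-2: 26 each (2 lost).
    app-b: 100+26 = 126 ≤ 160
    db-m: 60+26 = 86 ≤ 150
    lb-2: 10+26 = 36 ≤ 70
  cache-2 sheds 140 req/s to app-b, cache-1, edge-2: 46 each (2 lost).
    app-b: 126+46 = 172 > 160
    cache-1: 110+46 = 156 > 150
    edge-2: 10+46 = 56 ≤ 70
Round 2 — app-b, cache-1 crash.
  app-b sheds 172 req/s to edge-1, edge-2: 86 each.
    edge-1: 60+86 = 146 > 120
    edge-2: 56+86 = 142 > 70
  cache-1 sheds 156 req/s to db-m, lb-1, search-2: 52 each.
    db-m: 86+52 = 138 ≤ 150
    lb-1: 40+52 = 92 ≤ 130
    search-2: 20+52 = 72 ≤ 100
Round 3 — edge-1, edge-2 crash.
  edge-1 sheds 146 req/s to search-2: 146 each.
    search-2: 72+146 = 218 > 100
  edge-2 sheds 142 req/s to db-m, search-2: 71 each.
    db-m: 138+71 = 209 > 150
    search-2: 218+71 = 289 > 100
Round 4 — db-m, search-2 crash.
  db-m sheds 209 req/s to lb-2: 209 each.
    lb-2: 36+209 = 245 > 70
  search-2 sheds 289 req/s: no online neighbours, lost.
Round 5 — lb-2 crashes.
  lb-2 sheds 245 req/s to lb-1: 245 each.
    lb-1: 92+245 = 337 > 130
Round 6 — lb-1 crashes.
  lb-1 sheds 337 req/s: no online neighbours, lost.
No further crashes.

app-a, app-b, cache-1, cache-2, db-m, edge-1, edge-2, lb-1, lb-2, search-2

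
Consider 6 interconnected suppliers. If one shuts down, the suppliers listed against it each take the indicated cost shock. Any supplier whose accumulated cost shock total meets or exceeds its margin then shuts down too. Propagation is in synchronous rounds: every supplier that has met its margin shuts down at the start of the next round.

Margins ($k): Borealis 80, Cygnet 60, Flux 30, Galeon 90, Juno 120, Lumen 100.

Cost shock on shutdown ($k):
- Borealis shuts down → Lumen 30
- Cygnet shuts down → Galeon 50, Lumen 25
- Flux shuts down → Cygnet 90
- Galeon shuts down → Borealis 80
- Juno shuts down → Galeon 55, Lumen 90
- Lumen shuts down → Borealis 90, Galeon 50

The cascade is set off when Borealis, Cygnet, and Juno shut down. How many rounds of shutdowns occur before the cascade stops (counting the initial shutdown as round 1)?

2

Round 1 — Borealis, Cygnet, Juno shut down (initial).
  Galeon: +50+55 → 105 ≥ 90
  Lumen: +30+25+90 → 145 ≥ 100
Round 2 — Galeon, Lumen shut down.
No further shutdowns.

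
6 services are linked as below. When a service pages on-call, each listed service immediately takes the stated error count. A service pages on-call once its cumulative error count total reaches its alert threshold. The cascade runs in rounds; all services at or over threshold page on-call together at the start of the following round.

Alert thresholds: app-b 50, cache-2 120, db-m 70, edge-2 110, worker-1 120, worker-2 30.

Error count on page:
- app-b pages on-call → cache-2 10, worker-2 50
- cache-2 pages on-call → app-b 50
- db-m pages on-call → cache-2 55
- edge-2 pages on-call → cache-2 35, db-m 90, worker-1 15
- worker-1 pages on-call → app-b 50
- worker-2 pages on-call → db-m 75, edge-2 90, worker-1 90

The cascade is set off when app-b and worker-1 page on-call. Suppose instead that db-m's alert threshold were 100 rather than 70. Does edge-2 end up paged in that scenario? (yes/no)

no

With db-m's alert threshold at 100:
Round 1 — app-b, worker-1 page on-call (initial).
  cache-2: +10 → 10 < 120
  worker-2: +50 → 50 ≥ 30
Round 2 — worker-2 pages on-call.
  db-m: +75 → 75 < 100
  edge-2: +90 → 90 < 110
No further pages.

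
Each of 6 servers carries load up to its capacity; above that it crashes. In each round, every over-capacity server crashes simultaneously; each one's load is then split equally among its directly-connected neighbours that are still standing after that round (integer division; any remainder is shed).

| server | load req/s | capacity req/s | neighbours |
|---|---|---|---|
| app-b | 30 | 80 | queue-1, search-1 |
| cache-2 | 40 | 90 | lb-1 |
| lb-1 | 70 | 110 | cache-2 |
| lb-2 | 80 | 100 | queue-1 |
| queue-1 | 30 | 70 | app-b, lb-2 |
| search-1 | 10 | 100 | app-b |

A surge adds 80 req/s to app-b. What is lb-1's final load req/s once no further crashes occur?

70

Round 1 — app-b at 110 > 80. app-b crashes.
  app-b sheds 110 req/s to queue-1, search-1: 55 each.
    queue-1: 30+55 = 85 > 70
    search-1: 10+55 = 65 ≤ 100
Round 2 — queue-1 crashes.
  queue-1 sheds 85 req/s to lb-2: 85 each.
    lb-2: 80+85 = 165 > 100
Round 3 — lb-2 crashes.
  lb-2 sheds 165 req/s: no online neighbours, lost.
No further crashes.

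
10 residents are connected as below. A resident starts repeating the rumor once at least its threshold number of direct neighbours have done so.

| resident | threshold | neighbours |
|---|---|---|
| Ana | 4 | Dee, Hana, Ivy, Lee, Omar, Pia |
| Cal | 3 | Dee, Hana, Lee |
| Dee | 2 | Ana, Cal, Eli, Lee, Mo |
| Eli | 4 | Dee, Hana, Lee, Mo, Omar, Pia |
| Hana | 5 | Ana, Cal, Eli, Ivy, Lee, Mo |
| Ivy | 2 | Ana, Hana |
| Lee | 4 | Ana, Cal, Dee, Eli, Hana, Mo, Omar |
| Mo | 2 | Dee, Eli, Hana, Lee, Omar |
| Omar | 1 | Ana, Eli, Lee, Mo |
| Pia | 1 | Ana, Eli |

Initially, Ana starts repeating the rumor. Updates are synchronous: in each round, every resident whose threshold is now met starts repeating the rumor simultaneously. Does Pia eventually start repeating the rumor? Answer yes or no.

Round 1 — Ana starts repeating the rumor (initial).
Round 2 — checking thresholds:
  Dee: 1 of 5 neighbours < 2, not yet.
  Hana: 1 of 6 neighbours < 5, not yet.
  Ivy: 1 of 2 neighbours < 2, not yet.
  Lee: 1 of 7 neighbours < 4, not yet.
  Omar: 1 of 4 neighbours ≥ 1, starts repeating the rumor.
  Pia: 1 of 2 neighbours ≥ 1, starts repeating the rumor.
Round 3 — no new spreads; cascade stops.

yes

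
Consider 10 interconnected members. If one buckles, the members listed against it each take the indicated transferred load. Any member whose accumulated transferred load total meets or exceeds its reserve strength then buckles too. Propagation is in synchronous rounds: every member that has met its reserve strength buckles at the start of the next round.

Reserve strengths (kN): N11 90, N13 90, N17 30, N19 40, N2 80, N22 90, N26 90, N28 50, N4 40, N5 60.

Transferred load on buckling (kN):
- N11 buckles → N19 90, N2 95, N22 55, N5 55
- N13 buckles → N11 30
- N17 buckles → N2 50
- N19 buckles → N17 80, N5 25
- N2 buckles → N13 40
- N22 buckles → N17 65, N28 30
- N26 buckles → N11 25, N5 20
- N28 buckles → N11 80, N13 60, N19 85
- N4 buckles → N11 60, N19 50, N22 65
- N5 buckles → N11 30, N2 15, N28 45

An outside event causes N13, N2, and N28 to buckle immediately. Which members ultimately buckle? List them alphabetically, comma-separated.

Round 1 — N13, N2, N28 buckle (initial).
  N11: +30+80 → 110 ≥ 90
  N19: +85 → 85 ≥ 40
Round 2 — N11, N19 buckle.
  N17: +80 → 80 ≥ 30
  N22: +55 → 55 < 90
  N5: +55+25 → 80 ≥ 60
Round 3 — N17, N5 buckle.
No further bucklings.

N11, N13, N17, N19, N2, N28, N5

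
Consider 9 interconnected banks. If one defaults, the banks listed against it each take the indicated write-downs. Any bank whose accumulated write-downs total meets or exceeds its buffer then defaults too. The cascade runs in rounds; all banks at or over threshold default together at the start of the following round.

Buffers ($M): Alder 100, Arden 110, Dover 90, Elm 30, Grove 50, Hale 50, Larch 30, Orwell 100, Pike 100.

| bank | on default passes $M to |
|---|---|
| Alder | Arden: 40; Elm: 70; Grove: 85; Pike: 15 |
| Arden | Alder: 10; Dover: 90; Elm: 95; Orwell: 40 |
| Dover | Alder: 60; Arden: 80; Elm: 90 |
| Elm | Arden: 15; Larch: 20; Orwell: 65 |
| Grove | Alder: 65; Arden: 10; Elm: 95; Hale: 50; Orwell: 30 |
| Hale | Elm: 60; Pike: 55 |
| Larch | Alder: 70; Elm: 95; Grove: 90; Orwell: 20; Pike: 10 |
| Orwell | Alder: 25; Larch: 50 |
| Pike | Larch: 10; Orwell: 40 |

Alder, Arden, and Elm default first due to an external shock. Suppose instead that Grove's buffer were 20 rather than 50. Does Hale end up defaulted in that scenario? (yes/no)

yes

With Grove's buffer at 20:
Round 1 — Alder, Arden, Elm default (initial).
  Dover: +90 → 90 ≥ 90
  Grove: +85 → 85 ≥ 20
  Larch: +20 → 20 < 30
  Orwell: +40+65 → 105 ≥ 100
  Pike: +15 → 15 < 100
Round 2 — Dover, Grove, Orwell default.
  Hale: +50 → 50 ≥ 50
  Larch: +50 → 70 ≥ 30
Round 3 — Hale, Larch default.
  Pike: +55+10 → 80 < 100
No further defaults.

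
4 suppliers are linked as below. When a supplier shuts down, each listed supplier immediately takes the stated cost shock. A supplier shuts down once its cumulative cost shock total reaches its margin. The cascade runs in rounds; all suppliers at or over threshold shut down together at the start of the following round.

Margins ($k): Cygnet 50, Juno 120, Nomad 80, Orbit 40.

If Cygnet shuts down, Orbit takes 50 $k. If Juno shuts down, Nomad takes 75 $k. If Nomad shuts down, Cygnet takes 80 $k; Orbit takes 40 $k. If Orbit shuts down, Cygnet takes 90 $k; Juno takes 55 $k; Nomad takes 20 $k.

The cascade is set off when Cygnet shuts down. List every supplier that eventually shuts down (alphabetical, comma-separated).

Cygnet, Orbit

Round 1 — Cygnet shuts down (initial).
  Orbit: +50 → 50 ≥ 40
Round 2 — Orbit shuts down.
  Juno: +55 → 55 < 120
  Nomad: +20 → 20 < 80
No further shutdowns.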